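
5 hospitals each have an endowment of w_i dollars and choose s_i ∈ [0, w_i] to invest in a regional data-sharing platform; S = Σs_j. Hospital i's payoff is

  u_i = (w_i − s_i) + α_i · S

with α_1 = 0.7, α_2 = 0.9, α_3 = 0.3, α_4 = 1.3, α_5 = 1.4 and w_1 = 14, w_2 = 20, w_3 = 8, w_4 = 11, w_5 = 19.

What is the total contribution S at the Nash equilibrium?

∂u_i/∂s_i = α_i − 1, so hospital i contributes w_i if α_i > 1, else 0.
α_i > 1 for i ∈ {4, 5}; NE contributions (0, 0, 0, 11, 19), S = 30.

30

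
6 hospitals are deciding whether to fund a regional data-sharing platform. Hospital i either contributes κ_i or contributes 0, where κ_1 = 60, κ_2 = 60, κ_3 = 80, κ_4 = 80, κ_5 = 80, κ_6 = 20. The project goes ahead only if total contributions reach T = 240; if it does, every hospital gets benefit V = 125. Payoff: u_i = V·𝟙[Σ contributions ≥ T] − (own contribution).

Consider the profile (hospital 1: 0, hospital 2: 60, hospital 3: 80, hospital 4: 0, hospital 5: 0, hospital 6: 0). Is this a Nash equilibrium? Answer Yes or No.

Total = 140 < 240: not provided.
Hospital 1 (pledges 0, payoff 0): pledging 60 → total 200, payoff -60. No gain.
Hospital 2 (pledges 60, payoff -60): dropping to 0 → total 80, payoff 0. Profitable deviation.

No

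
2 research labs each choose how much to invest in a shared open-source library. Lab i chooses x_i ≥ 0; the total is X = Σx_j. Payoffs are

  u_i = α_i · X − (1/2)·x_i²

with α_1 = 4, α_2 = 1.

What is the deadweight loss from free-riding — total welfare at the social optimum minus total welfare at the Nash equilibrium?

Lab i's FOC: ∂u_i/∂x_i = α_i − x_i = 0, so x_i* = α_i.
NE contributions = (4, 1); X = 5.
W^NE = (Σα)·X − ½Σα_i² = 5² − ½·17 = 16.5.
Planner sets x_i = Σα_j = 5 for every i, so X^SO = 2·5 = 10.
W^SO = (Σα)·X^SO − ½·2·(Σα)² = (2/2)·5² = 25.
Deadweight loss = W^SO − W^NE = 8.5.

8.5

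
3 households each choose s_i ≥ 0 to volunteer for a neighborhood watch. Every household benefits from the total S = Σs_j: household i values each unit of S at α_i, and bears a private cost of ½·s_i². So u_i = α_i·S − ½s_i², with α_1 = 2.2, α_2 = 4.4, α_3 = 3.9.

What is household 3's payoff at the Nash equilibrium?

Household i's FOC: ∂u_i/∂s_i = α_i − s_i = 0, so s_i* = α_i.
NE contributions = (2.2, 4.4, 3.9); S = 10.5.
u_3 = α_3·S − ½·(s_3)² = 3.9·10.5 − ½·3.9² = 33.345.

33.345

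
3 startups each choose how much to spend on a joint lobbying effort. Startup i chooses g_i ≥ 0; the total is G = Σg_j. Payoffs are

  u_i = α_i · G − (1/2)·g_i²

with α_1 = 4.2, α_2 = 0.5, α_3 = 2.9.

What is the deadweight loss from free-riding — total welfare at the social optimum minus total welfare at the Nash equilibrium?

42.03

Startup i's FOC: ∂u_i/∂g_i = α_i − g_i = 0, so g_i* = α_i.
NE contributions = (4.2, 0.5, 2.9); G = 7.6.
W^NE = (Σα)·G − ½Σα_i² = 7.6² − ½·26.3 = 44.61.
Planner sets g_i = Σα_j = 7.6 for every i, so G^SO = 3·7.6 = 22.8.
W^SO = (Σα)·G^SO − ½·3·(Σα)² = (3/2)·7.6² = 86.64.
Deadweight loss = W^SO − W^NE = 42.03.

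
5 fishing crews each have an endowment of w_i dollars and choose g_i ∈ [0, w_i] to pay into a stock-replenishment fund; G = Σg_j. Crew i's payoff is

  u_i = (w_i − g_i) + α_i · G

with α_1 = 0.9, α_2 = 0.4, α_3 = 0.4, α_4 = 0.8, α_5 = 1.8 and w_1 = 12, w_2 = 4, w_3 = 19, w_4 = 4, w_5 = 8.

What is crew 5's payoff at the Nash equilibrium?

14.4

∂u_i/∂g_i = α_i − 1, so crew i contributes w_i if α_i > 1, else 0.
α_i > 1 for i ∈ {5}; NE contributions (0, 0, 0, 0, 8), G = 8.
u_5 = (8 − 8) + 1.8·8 = 14.4.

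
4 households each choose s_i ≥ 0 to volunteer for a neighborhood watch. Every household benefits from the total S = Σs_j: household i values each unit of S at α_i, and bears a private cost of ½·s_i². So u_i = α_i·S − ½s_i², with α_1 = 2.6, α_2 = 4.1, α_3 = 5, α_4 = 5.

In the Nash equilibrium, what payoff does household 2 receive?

60.065

Household i's FOC: ∂u_i/∂s_i = α_i − s_i = 0, so s_i* = α_i.
NE contributions = (2.6, 4.1, 5, 5); S = 16.7.
u_2 = α_2·S − ½·(s_2)² = 4.1·16.7 − ½·4.1² = 60.065.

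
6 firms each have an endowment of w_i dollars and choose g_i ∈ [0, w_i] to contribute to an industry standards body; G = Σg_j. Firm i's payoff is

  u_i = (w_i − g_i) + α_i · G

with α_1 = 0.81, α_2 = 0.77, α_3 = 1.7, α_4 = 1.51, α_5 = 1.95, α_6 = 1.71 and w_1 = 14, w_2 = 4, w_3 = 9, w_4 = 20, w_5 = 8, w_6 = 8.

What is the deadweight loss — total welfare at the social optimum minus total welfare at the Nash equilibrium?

134.1

∂u_i/∂g_i = α_i − 1, so firm i contributes w_i if α_i > 1, else 0.
α_i > 1 for i ∈ {3, 4, 5, 6}; NE contributions (0, 0, 9, 20, 8, 8), G = 45.
W^NE = Σw_i − G^NE + (Σα_i)·G^NE = 63 + 7.45·45 = 398.25.
Planner: ∂(Σu_j)/∂g_i = Σα_j − 1 = 7.45 > 0, so everyone contributes w_i; G^SO = 63, W^SO = 63 + 7.45·63 = 532.35.
Deadweight loss = 134.1.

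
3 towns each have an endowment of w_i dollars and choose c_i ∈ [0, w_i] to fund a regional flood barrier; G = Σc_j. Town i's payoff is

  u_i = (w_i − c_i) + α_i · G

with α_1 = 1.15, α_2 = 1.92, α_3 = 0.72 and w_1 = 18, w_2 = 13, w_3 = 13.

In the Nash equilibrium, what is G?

31

∂u_i/∂c_i = α_i − 1, so town i contributes w_i if α_i > 1, else 0.
α_i > 1 for i ∈ {1, 2}; NE contributions (18, 13, 0), G = 31.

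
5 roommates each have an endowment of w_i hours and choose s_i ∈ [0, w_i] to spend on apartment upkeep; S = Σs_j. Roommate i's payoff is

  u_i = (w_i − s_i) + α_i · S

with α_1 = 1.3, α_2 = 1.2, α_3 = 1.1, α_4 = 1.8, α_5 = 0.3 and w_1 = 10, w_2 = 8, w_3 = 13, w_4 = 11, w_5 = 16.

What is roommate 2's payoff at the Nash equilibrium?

∂u_i/∂s_i = α_i − 1, so roommate i contributes w_i if α_i > 1, else 0.
α_i > 1 for i ∈ {1, 2, 3, 4}; NE contributions (10, 8, 13, 11, 0), S = 42.
u_2 = (8 − 8) + 1.2·42 = 50.4.

50.4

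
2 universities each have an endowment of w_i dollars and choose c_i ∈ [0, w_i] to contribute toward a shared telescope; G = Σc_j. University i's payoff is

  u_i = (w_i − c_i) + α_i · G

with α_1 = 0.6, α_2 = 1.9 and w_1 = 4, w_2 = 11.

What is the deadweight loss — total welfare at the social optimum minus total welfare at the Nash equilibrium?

∂u_i/∂c_i = α_i − 1, so university i contributes w_i if α_i > 1, else 0.
α_i > 1 for i ∈ {2}; NE contributions (0, 11), G = 11.
W^NE = Σw_i − G^NE + (Σα_i)·G^NE = 15 + 1.5·11 = 31.5.
Planner: ∂(Σu_j)/∂c_i = Σα_j − 1 = 1.5 > 0, so everyone contributes w_i; G^SO = 15, W^SO = 15 + 1.5·15 = 37.5.
Deadweight loss = 6.

6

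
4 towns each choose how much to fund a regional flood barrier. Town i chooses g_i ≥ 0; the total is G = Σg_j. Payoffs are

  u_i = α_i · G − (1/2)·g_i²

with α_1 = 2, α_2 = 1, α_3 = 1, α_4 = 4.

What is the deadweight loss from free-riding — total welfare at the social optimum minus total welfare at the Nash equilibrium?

75

Town i's FOC: ∂u_i/∂g_i = α_i − g_i = 0, so g_i* = α_i.
NE contributions = (2, 1, 1, 4); G = 8.
W^NE = (Σα)·G − ½Σα_i² = 8² − ½·22 = 53.
Planner sets g_i = Σα_j = 8 for every i, so G^SO = 4·8 = 32.
W^SO = (Σα)·G^SO − ½·4·(Σα)² = (4/2)·8² = 128.
Deadweight loss = W^SO − W^NE = 75.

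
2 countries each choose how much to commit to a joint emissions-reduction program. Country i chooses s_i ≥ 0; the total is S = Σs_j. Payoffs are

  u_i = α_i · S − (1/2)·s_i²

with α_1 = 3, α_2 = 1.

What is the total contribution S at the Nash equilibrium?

4

Country i's FOC: ∂u_i/∂s_i = α_i − s_i = 0, so s_i* = α_i.
NE contributions = (3, 1); S = 4.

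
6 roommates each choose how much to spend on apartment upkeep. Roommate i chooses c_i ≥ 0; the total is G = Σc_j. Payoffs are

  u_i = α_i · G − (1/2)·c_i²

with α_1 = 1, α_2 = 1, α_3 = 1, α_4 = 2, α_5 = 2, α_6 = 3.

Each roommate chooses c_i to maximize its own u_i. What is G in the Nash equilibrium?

Roommate i's FOC: ∂u_i/∂c_i = α_i − c_i = 0, so c_i* = α_i.
NE contributions = (1, 1, 1, 2, 2, 3); G = 10.

10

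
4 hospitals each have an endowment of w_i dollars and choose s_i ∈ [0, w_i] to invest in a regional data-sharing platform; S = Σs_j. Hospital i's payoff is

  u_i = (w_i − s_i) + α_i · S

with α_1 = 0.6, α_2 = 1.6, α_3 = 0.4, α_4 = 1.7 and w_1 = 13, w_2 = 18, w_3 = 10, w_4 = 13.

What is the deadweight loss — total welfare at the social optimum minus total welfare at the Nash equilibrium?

75.9

∂u_i/∂s_i = α_i − 1, so hospital i contributes w_i if α_i > 1, else 0.
α_i > 1 for i ∈ {2, 4}; NE contributions (0, 18, 0, 13), S = 31.
W^NE = Σw_i − S^NE + (Σα_i)·S^NE = 54 + 3.3·31 = 156.3.
Planner: ∂(Σu_j)/∂s_i = Σα_j − 1 = 3.3 > 0, so everyone contributes w_i; S^SO = 54, W^SO = 54 + 3.3·54 = 232.2.
Deadweight loss = 75.9.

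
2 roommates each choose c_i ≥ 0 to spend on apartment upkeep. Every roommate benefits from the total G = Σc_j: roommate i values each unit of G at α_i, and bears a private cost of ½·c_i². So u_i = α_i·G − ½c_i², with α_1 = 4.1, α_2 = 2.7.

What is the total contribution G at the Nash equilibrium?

Roommate i's FOC: ∂u_i/∂c_i = α_i − c_i = 0, so c_i* = α_i.
NE contributions = (4.1, 2.7); G = 6.8.

6.8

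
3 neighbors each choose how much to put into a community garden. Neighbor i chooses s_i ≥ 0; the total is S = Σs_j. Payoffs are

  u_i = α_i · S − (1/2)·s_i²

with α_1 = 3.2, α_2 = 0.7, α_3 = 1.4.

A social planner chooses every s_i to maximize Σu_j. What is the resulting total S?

15.9

Planner FOC: ∂(Σu_j)/∂s_i = (Σα_j) − s_i = 0, so s_i^SO = Σα_j = 5.3 for every i; S^SO = 15.9.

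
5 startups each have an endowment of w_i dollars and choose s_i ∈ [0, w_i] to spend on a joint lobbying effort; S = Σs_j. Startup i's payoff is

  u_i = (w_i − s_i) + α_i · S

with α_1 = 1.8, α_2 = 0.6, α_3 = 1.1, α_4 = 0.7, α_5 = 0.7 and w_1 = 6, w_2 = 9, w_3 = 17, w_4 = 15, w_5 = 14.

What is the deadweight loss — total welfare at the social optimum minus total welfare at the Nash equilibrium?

148.2

∂u_i/∂s_i = α_i − 1, so startup i contributes w_i if α_i > 1, else 0.
α_i > 1 for i ∈ {1, 3}; NE contributions (6, 0, 17, 0, 0), S = 23.
W^NE = Σw_i − S^NE + (Σα_i)·S^NE = 61 + 3.9·23 = 150.7.
Planner: ∂(Σu_j)/∂s_i = Σα_j − 1 = 3.9 > 0, so everyone contributes w_i; S^SO = 61, W^SO = 61 + 3.9·61 = 298.9.
Deadweight loss = 148.2.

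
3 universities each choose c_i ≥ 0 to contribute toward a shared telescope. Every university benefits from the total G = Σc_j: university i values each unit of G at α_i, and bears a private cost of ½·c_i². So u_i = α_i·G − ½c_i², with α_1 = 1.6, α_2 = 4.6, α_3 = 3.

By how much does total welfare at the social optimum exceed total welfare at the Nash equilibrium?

University i's FOC: ∂u_i/∂c_i = α_i − c_i = 0, so c_i* = α_i.
NE contributions = (1.6, 4.6, 3); G = 9.2.
W^NE = (Σα)·G − ½Σα_i² = 9.2² − ½·32.72 = 68.28.
Planner sets c_i = Σα_j = 9.2 for every i, so G^SO = 3·9.2 = 27.6.
W^SO = (Σα)·G^SO − ½·3·(Σα)² = (3/2)·9.2² = 126.96.
Deadweight loss = W^SO − W^NE = 58.68.

58.68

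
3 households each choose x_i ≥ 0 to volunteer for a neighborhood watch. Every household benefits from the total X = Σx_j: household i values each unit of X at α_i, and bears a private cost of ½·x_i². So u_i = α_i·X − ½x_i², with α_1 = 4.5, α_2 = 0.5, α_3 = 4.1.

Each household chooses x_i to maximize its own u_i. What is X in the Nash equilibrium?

9.1

Household i's FOC: ∂u_i/∂x_i = α_i − x_i = 0, so x_i* = α_i.
NE contributions = (4.5, 0.5, 4.1); X = 9.1.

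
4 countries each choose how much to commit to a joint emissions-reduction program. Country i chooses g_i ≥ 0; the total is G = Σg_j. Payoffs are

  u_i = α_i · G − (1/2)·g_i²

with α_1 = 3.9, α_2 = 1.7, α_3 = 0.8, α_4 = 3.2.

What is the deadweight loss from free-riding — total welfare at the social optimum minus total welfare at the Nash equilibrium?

Country i's FOC: ∂u_i/∂g_i = α_i − g_i = 0, so g_i* = α_i.
NE contributions = (3.9, 1.7, 0.8, 3.2); G = 9.6.
W^NE = (Σα)·G − ½Σα_i² = 9.6² − ½·28.98 = 77.67.
Planner sets g_i = Σα_j = 9.6 for every i, so G^SO = 4·9.6 = 38.4.
W^SO = (Σα)·G^SO − ½·4·(Σα)² = (4/2)·9.6² = 184.32.
Deadweight loss = W^SO − W^NE = 106.65.

106.65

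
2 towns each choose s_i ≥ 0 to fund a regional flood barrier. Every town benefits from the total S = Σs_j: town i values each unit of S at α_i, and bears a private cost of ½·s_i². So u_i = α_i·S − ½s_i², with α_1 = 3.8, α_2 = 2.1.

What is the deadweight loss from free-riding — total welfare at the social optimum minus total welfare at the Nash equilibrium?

9.425

Town i's FOC: ∂u_i/∂s_i = α_i − s_i = 0, so s_i* = α_i.
NE contributions = (3.8, 2.1); S = 5.9.
W^NE = (Σα)·S − ½Σα_i² = 5.9² − ½·18.85 = 25.385.
Planner sets s_i = Σα_j = 5.9 for every i, so S^SO = 2·5.9 = 11.8.
W^SO = (Σα)·S^SO − ½·2·(Σα)² = (2/2)·5.9² = 34.81.
Deadweight loss = W^SO − W^NE = 9.425.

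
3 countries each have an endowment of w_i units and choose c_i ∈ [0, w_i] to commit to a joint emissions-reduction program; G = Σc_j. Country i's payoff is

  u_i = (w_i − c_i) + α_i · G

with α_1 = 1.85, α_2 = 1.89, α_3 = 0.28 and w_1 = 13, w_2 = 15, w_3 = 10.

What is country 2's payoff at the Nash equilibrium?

52.92

∂u_i/∂c_i = α_i − 1, so country i contributes w_i if α_i > 1, else 0.
α_i > 1 for i ∈ {1, 2}; NE contributions (13, 15, 0), G = 28.
u_2 = (15 − 15) + 1.89·28 = 52.92.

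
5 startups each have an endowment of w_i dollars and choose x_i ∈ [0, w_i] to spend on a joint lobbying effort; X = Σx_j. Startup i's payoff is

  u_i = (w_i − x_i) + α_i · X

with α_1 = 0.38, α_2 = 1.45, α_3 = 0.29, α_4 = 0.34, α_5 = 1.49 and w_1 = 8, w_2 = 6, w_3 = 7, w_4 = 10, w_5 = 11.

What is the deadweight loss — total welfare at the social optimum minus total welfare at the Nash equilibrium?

∂u_i/∂x_i = α_i − 1, so startup i contributes w_i if α_i > 1, else 0.
α_i > 1 for i ∈ {2, 5}; NE contributions (0, 6, 0, 0, 11), X = 17.
W^NE = Σw_i − X^NE + (Σα_i)·X^NE = 42 + 2.95·17 = 92.15.
Planner: ∂(Σu_j)/∂x_i = Σα_j − 1 = 2.95 > 0, so everyone contributes w_i; X^SO = 42, W^SO = 42 + 2.95·42 = 165.9.
Deadweight loss = 73.75.

73.75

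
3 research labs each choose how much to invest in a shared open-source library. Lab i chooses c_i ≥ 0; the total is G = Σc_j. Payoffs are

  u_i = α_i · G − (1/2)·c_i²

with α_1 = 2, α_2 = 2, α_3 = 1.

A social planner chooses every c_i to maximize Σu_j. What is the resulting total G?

Planner FOC: ∂(Σu_j)/∂c_i = (Σα_j) − c_i = 0, so c_i^SO = Σα_j = 5 for every i; G^SO = 15.

15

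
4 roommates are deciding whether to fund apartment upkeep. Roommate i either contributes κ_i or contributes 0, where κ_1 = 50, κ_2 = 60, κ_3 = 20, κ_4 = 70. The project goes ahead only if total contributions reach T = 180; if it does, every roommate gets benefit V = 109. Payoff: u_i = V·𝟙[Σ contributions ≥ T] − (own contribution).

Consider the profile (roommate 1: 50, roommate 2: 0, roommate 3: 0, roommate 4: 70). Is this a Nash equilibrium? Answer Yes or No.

No

Total = 120 < 180: not provided.
Roommate 1 (pledges 50, payoff -50): dropping to 0 → total 70, payoff 0. Profitable deviation.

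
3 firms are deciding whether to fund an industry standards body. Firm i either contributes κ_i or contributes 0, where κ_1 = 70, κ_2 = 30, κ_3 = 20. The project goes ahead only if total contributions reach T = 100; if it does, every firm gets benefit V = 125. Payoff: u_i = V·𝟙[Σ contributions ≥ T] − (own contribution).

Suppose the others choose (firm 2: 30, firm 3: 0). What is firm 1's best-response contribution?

Others' total = 30. Contributing 70 brings total to 100 ≥ 100: gain V − κ_1 = 55.
Best response: 70.

70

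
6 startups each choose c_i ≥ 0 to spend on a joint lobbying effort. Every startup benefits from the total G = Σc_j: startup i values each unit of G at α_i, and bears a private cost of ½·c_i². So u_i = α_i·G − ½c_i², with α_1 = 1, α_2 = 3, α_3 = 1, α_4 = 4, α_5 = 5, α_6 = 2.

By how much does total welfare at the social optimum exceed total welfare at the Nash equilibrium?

Startup i's FOC: ∂u_i/∂c_i = α_i − c_i = 0, so c_i* = α_i.
NE contributions = (1, 3, 1, 4, 5, 2); G = 16.
W^NE = (Σα)·G − ½Σα_i² = 16² − ½·56 = 228.
Planner sets c_i = Σα_j = 16 for every i, so G^SO = 6·16 = 96.
W^SO = (Σα)·G^SO − ½·6·(Σα)² = (6/2)·16² = 768.
Deadweight loss = W^SO − W^NE = 540.

540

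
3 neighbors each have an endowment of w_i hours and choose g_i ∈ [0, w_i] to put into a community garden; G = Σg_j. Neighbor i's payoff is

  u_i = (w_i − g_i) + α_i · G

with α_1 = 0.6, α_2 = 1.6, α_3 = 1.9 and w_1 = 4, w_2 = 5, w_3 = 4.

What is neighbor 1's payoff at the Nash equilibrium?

∂u_i/∂g_i = α_i − 1, so neighbor i contributes w_i if α_i > 1, else 0.
α_i > 1 for i ∈ {2, 3}; NE contributions (0, 5, 4), G = 9.
u_1 = (4 − 0) + 0.6·9 = 9.4.

9.4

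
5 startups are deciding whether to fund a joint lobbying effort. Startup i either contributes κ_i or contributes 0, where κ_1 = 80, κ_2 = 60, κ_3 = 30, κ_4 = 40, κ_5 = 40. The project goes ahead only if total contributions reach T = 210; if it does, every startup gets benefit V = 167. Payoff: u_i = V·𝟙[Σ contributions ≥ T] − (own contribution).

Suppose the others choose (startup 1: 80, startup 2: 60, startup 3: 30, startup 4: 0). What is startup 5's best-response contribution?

Others' total = 170. Contributing 40 brings total to 210 ≥ 210: gain V − κ_5 = 127.
Best response: 40.

40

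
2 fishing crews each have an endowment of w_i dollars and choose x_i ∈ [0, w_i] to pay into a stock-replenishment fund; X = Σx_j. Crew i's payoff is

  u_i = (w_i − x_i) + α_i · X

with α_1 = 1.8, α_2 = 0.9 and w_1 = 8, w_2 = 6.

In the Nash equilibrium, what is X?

8

∂u_i/∂x_i = α_i − 1, so crew i contributes w_i if α_i > 1, else 0.
α_i > 1 for i ∈ {1}; NE contributions (8, 0), X = 8.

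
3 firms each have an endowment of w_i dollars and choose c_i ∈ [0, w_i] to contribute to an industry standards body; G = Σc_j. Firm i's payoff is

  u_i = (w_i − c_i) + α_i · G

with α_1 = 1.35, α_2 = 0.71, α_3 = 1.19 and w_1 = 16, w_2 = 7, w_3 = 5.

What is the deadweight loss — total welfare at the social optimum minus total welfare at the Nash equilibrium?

15.75

∂u_i/∂c_i = α_i − 1, so firm i contributes w_i if α_i > 1, else 0.
α_i > 1 for i ∈ {1, 3}; NE contributions (16, 0, 5), G = 21.
W^NE = Σw_i − G^NE + (Σα_i)·G^NE = 28 + 2.25·21 = 75.25.
Planner: ∂(Σu_j)/∂c_i = Σα_j − 1 = 2.25 > 0, so everyone contributes w_i; G^SO = 28, W^SO = 28 + 2.25·28 = 91.
Deadweight loss = 15.75.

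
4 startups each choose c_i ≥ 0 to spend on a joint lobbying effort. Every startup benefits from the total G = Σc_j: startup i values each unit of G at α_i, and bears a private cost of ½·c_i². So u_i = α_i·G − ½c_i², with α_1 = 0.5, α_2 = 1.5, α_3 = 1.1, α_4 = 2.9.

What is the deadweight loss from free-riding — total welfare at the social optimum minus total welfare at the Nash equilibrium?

42.06

Startup i's FOC: ∂u_i/∂c_i = α_i − c_i = 0, so c_i* = α_i.
NE contributions = (0.5, 1.5, 1.1, 2.9); G = 6.
W^NE = (Σα)·G − ½Σα_i² = 6² − ½·12.12 = 29.94.
Planner sets c_i = Σα_j = 6 for every i, so G^SO = 4·6 = 24.
W^SO = (Σα)·G^SO − ½·4·(Σα)² = (4/2)·6² = 72.
Deadweight loss = W^SO − W^NE = 42.06.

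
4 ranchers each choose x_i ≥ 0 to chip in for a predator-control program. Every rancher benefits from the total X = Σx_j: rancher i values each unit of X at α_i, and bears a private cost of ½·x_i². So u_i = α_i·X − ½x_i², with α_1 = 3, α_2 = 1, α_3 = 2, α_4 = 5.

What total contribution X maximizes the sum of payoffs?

Planner FOC: ∂(Σu_j)/∂x_i = (Σα_j) − x_i = 0, so x_i^SO = Σα_j = 11 for every i; X^SO = 44.

44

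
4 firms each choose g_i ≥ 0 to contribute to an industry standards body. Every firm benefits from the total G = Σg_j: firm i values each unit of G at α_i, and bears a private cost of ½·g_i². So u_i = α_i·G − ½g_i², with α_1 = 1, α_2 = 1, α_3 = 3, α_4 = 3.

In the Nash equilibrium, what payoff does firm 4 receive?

19.5

Firm i's FOC: ∂u_i/∂g_i = α_i − g_i = 0, so g_i* = α_i.
NE contributions = (1, 1, 3, 3); G = 8.
u_4 = α_4·G − ½·(g_4)² = 3·8 − ½·3² = 19.5.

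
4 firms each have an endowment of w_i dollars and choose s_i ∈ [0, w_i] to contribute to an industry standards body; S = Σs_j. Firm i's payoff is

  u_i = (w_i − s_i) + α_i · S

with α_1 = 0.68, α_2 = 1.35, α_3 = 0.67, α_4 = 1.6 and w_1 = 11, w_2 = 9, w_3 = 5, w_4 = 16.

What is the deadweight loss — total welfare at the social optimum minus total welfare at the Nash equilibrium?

52.8

∂u_i/∂s_i = α_i − 1, so firm i contributes w_i if α_i > 1, else 0.
α_i > 1 for i ∈ {2, 4}; NE contributions (0, 9, 0, 16), S = 25.
W^NE = Σw_i − S^NE + (Σα_i)·S^NE = 41 + 3.3·25 = 123.5.
Planner: ∂(Σu_j)/∂s_i = Σα_j − 1 = 3.3 > 0, so everyone contributes w_i; S^SO = 41, W^SO = 41 + 3.3·41 = 176.3.
Deadweight loss = 52.8.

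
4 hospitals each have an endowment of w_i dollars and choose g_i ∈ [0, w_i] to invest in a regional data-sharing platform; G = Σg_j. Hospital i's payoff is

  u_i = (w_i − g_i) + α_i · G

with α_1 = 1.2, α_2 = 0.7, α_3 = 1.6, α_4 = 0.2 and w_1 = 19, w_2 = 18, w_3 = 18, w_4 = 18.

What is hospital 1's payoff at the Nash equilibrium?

∂u_i/∂g_i = α_i − 1, so hospital i contributes w_i if α_i > 1, else 0.
α_i > 1 for i ∈ {1, 3}; NE contributions (19, 0, 18, 0), G = 37.
u_1 = (19 − 19) + 1.2·37 = 44.4.

44.4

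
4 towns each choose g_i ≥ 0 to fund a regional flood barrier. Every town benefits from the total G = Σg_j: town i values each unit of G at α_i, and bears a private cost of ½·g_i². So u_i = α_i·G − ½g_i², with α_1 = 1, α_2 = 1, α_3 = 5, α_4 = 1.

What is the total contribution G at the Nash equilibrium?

8

Town i's FOC: ∂u_i/∂g_i = α_i − g_i = 0, so g_i* = α_i.
NE contributions = (1, 1, 5, 1); G = 8.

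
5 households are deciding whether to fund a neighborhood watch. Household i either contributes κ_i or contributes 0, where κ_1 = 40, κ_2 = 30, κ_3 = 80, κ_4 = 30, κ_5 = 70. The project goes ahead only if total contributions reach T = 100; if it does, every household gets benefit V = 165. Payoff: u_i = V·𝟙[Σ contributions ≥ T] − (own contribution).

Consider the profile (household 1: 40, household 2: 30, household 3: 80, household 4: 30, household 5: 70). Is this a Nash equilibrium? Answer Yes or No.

No

Total = 250 ≥ 100: provided.
Household 1 (pledges 40, payoff 125): dropping to 0 → total 210, payoff 165. Profitable deviation.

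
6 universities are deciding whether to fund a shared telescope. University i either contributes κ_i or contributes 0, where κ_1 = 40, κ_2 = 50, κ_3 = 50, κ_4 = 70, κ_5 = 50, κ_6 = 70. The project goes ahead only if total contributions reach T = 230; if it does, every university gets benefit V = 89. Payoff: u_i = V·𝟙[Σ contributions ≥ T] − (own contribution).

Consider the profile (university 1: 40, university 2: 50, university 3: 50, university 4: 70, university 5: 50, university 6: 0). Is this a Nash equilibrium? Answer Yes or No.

Total = 260 ≥ 230: provided.
University 1 (pledges 40, payoff 49): dropping to 0 → total 220, payoff 0. No gain.
University 2 (pledges 50, payoff 39): dropping to 0 → total 210, payoff 0. No gain.
University 3 (pledges 50, payoff 39): dropping to 0 → total 210, payoff 0. No gain.
University 4 (pledges 70, payoff 19): dropping to 0 → total 190, payoff 0. No gain.
University 5 (pledges 50, payoff 39): dropping to 0 → total 210, payoff 0. No gain.
University 6 (pledges 0, payoff 89): pledging 70 → total 330, payoff 19. No gain.

Yes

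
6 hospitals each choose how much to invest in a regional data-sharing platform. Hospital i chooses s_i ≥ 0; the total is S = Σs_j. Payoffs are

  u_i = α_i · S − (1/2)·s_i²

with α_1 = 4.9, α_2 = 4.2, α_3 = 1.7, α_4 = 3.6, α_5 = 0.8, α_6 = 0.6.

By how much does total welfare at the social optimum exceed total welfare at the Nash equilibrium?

528.53

Hospital i's FOC: ∂u_i/∂s_i = α_i − s_i = 0, so s_i* = α_i.
NE contributions = (4.9, 4.2, 1.7, 3.6, 0.8, 0.6); S = 15.8.
W^NE = (Σα)·S − ½Σα_i² = 15.8² − ½·58.5 = 220.39.
Planner sets s_i = Σα_j = 15.8 for every i, so S^SO = 6·15.8 = 94.8.
W^SO = (Σα)·S^SO − ½·6·(Σα)² = (6/2)·15.8² = 748.92.
Deadweight loss = W^SO − W^NE = 528.53.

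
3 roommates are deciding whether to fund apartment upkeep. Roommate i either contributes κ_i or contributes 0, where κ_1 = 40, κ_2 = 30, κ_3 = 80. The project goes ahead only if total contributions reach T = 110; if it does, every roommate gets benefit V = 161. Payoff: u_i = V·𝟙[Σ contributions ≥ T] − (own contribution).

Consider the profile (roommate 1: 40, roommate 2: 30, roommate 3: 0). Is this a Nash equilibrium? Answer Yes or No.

No

Total = 70 < 110: not provided.
Roommate 1 (pledges 40, payoff -40): dropping to 0 → total 30, payoff 0. Profitable deviation.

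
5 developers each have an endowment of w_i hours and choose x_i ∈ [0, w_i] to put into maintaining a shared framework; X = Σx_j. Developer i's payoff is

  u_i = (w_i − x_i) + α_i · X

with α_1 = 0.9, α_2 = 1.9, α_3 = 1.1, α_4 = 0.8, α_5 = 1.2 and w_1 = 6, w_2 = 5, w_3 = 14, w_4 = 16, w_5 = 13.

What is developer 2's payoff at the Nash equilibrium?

∂u_i/∂x_i = α_i − 1, so developer i contributes w_i if α_i > 1, else 0.
α_i > 1 for i ∈ {2, 3, 5}; NE contributions (0, 5, 14, 0, 13), X = 32.
u_2 = (5 − 5) + 1.9·32 = 60.8.

60.8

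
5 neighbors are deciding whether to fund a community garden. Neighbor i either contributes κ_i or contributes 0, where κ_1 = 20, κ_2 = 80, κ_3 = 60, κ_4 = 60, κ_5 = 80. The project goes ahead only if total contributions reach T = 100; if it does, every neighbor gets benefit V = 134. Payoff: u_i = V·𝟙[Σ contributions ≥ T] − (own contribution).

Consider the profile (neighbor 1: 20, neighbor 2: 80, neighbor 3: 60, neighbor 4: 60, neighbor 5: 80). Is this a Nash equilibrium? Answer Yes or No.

Total = 300 ≥ 100: provided.
Neighbor 1 (pledges 20, payoff 114): dropping to 0 → total 280, payoff 134. Profitable deviation.

No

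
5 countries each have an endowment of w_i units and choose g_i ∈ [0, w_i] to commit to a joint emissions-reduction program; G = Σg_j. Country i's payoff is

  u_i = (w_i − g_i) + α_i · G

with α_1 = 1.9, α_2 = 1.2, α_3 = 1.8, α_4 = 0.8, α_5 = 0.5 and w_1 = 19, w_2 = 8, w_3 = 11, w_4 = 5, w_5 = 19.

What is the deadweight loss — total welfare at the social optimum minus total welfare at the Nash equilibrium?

∂u_i/∂g_i = α_i − 1, so country i contributes w_i if α_i > 1, else 0.
α_i > 1 for i ∈ {1, 2, 3}; NE contributions (19, 8, 11, 0, 0), G = 38.
W^NE = Σw_i − G^NE + (Σα_i)·G^NE = 62 + 5.2·38 = 259.6.
Planner: ∂(Σu_j)/∂g_i = Σα_j − 1 = 5.2 > 0, so everyone contributes w_i; G^SO = 62, W^SO = 62 + 5.2·62 = 384.4.
Deadweight loss = 124.8.

124.8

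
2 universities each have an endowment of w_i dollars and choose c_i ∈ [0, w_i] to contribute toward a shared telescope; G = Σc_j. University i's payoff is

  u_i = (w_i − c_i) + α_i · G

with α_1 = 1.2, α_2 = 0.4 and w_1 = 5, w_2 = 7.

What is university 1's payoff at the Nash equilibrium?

∂u_i/∂c_i = α_i − 1, so university i contributes w_i if α_i > 1, else 0.
α_i > 1 for i ∈ {1}; NE contributions (5, 0), G = 5.
u_1 = (5 − 5) + 1.2·5 = 6.

6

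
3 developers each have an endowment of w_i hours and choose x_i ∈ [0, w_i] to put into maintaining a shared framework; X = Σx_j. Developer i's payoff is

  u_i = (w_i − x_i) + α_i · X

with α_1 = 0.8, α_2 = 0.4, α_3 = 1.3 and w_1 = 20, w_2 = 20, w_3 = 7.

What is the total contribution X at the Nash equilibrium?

7

∂u_i/∂x_i = α_i − 1, so developer i contributes w_i if α_i > 1, else 0.
α_i > 1 for i ∈ {3}; NE contributions (0, 0, 7), X = 7.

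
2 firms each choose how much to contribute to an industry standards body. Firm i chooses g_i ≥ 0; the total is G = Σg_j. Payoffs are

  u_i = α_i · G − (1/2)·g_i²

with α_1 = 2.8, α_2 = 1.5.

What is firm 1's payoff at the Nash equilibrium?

8.12

Firm i's FOC: ∂u_i/∂g_i = α_i − g_i = 0, so g_i* = α_i.
NE contributions = (2.8, 1.5); G = 4.3.
u_1 = α_1·G − ½·(g_1)² = 2.8·4.3 − ½·2.8² = 8.12.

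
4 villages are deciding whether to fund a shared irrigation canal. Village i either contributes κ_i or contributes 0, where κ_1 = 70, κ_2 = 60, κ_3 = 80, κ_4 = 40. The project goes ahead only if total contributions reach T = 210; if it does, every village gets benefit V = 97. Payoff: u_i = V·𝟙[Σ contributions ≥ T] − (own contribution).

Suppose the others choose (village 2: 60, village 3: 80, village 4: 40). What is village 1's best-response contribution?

70

Others' total = 180. Contributing 70 brings total to 250 ≥ 210: gain V − κ_1 = 27.
Best response: 70.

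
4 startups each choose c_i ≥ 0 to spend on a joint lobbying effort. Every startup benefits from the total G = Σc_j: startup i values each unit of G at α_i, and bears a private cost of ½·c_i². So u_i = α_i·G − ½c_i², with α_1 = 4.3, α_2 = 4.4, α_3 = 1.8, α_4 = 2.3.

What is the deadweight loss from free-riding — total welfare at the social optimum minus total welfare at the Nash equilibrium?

Startup i's FOC: ∂u_i/∂c_i = α_i − c_i = 0, so c_i* = α_i.
NE contributions = (4.3, 4.4, 1.8, 2.3); G = 12.8.
W^NE = (Σα)·G − ½Σα_i² = 12.8² − ½·46.38 = 140.65.
Planner sets c_i = Σα_j = 12.8 for every i, so G^SO = 4·12.8 = 51.2.
W^SO = (Σα)·G^SO − ½·4·(Σα)² = (4/2)·12.8² = 327.68.
Deadweight loss = W^SO − W^NE = 187.03.

187.03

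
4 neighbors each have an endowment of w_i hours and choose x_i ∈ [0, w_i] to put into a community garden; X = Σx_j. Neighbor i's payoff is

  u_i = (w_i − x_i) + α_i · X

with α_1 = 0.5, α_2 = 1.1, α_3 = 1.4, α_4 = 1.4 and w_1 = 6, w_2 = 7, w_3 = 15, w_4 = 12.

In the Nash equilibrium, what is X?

∂u_i/∂x_i = α_i − 1, so neighbor i contributes w_i if α_i > 1, else 0.
α_i > 1 for i ∈ {2, 3, 4}; NE contributions (0, 7, 15, 12), X = 34.

34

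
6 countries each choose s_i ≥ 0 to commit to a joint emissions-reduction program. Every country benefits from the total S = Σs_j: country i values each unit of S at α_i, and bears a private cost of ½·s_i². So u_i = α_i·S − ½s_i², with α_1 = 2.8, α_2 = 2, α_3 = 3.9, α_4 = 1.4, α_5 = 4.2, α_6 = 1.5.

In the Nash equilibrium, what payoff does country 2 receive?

29.6

Country i's FOC: ∂u_i/∂s_i = α_i − s_i = 0, so s_i* = α_i.
NE contributions = (2.8, 2, 3.9, 1.4, 4.2, 1.5); S = 15.8.
u_2 = α_2·S − ½·(s_2)² = 2·15.8 − ½·2² = 29.6.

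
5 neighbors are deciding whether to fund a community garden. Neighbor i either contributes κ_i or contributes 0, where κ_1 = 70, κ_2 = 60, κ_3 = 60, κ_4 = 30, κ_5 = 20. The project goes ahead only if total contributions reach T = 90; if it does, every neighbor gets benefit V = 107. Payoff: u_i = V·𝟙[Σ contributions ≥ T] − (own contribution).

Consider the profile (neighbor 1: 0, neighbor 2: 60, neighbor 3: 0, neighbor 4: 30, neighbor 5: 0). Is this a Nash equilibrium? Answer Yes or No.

Total = 90 ≥ 90: provided.
Neighbor 1 (pledges 0, payoff 107): pledging 70 → total 160, payoff 37. No gain.
Neighbor 2 (pledges 60, payoff 47): dropping to 0 → total 30, payoff 0. No gain.
Neighbor 3 (pledges 0, payoff 107): pledging 60 → total 150, payoff 47. No gain.
Neighbor 4 (pledges 30, payoff 77): dropping to 0 → total 60, payoff 0. No gain.
Neighbor 5 (pledges 0, payoff 107): pledging 20 → total 110, payoff 87. No gain.

Yes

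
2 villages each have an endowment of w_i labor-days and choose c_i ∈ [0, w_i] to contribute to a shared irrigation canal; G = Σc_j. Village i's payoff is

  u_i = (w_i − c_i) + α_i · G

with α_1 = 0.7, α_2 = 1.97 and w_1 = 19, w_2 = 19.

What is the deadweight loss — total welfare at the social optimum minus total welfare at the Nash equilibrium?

∂u_i/∂c_i = α_i − 1, so village i contributes w_i if α_i > 1, else 0.
α_i > 1 for i ∈ {2}; NE contributions (0, 19), G = 19.
W^NE = Σw_i − G^NE + (Σα_i)·G^NE = 38 + 1.67·19 = 69.73.
Planner: ∂(Σu_j)/∂c_i = Σα_j − 1 = 1.67 > 0, so everyone contributes w_i; G^SO = 38, W^SO = 38 + 1.67·38 = 101.46.
Deadweight loss = 31.73.

31.73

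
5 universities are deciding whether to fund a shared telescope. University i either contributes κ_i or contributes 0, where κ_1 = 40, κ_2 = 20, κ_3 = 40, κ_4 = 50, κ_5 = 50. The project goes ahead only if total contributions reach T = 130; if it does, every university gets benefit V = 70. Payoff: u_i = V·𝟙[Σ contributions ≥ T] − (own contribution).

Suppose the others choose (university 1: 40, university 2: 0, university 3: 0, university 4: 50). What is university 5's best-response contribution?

Others' total = 90. Contributing 50 brings total to 140 ≥ 130: gain V − κ_5 = 20.
Best response: 50.

50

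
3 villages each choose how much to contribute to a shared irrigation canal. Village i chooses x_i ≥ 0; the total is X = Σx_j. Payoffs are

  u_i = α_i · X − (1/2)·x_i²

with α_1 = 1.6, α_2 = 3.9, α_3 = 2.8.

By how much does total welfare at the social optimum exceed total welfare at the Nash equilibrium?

Village i's FOC: ∂u_i/∂x_i = α_i − x_i = 0, so x_i* = α_i.
NE contributions = (1.6, 3.9, 2.8); X = 8.3.
W^NE = (Σα)·X − ½Σα_i² = 8.3² − ½·25.61 = 56.085.
Planner sets x_i = Σα_j = 8.3 for every i, so X^SO = 3·8.3 = 24.9.
W^SO = (Σα)·X^SO − ½·3·(Σα)² = (3/2)·8.3² = 103.335.
Deadweight loss = W^SO − W^NE = 47.25.

47.25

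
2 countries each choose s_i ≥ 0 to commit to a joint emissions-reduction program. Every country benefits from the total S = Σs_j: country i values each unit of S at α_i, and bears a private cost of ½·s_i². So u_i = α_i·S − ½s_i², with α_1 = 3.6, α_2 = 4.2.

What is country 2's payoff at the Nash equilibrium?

23.94

Country i's FOC: ∂u_i/∂s_i = α_i − s_i = 0, so s_i* = α_i.
NE contributions = (3.6, 4.2); S = 7.8.
u_2 = α_2·S − ½·(s_2)² = 4.2·7.8 − ½·4.2² = 23.94.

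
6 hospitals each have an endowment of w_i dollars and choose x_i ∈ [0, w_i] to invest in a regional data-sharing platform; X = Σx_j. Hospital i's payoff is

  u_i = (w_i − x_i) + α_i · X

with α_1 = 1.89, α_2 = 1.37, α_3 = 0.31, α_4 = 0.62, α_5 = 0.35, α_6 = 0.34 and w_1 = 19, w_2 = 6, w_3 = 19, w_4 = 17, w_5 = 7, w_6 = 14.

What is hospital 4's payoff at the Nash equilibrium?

∂u_i/∂x_i = α_i − 1, so hospital i contributes w_i if α_i > 1, else 0.
α_i > 1 for i ∈ {1, 2}; NE contributions (19, 6, 0, 0, 0, 0), X = 25.
u_4 = (17 − 0) + 0.62·25 = 32.5.

32.5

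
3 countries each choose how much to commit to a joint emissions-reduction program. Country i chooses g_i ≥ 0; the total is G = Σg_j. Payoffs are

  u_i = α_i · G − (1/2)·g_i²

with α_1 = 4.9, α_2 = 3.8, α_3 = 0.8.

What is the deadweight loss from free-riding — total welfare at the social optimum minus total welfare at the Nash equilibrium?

64.67

Country i's FOC: ∂u_i/∂g_i = α_i − g_i = 0, so g_i* = α_i.
NE contributions = (4.9, 3.8, 0.8); G = 9.5.
W^NE = (Σα)·G − ½Σα_i² = 9.5² − ½·39.09 = 70.705.
Planner sets g_i = Σα_j = 9.5 for every i, so G^SO = 3·9.5 = 28.5.
W^SO = (Σα)·G^SO − ½·3·(Σα)² = (3/2)·9.5² = 135.375.
Deadweight loss = W^SO − W^NE = 64.67.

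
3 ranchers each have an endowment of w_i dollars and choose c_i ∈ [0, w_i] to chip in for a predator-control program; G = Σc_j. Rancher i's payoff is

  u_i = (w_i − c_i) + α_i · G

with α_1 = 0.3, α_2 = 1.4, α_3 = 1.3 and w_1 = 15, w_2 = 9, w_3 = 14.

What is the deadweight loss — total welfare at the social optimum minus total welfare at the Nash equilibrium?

30

∂u_i/∂c_i = α_i − 1, so rancher i contributes w_i if α_i > 1, else 0.
α_i > 1 for i ∈ {2, 3}; NE contributions (0, 9, 14), G = 23.
W^NE = Σw_i − G^NE + (Σα_i)·G^NE = 38 + 2·23 = 84.
Planner: ∂(Σu_j)/∂c_i = Σα_j − 1 = 2 > 0, so everyone contributes w_i; G^SO = 38, W^SO = 38 + 2·38 = 114.
Deadweight loss = 30.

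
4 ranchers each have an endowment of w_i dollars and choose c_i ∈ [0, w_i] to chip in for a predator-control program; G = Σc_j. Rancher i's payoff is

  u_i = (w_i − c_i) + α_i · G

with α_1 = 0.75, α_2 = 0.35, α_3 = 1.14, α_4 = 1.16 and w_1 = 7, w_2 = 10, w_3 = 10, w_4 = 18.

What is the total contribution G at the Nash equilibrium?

∂u_i/∂c_i = α_i − 1, so rancher i contributes w_i if α_i > 1, else 0.
α_i > 1 for i ∈ {3, 4}; NE contributions (0, 0, 10, 18), G = 28.

28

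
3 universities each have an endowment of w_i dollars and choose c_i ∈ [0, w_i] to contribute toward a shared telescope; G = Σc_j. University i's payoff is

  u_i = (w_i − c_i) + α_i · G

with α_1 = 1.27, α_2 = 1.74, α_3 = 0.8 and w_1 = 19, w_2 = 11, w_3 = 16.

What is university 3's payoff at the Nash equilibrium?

40

∂u_i/∂c_i = α_i − 1, so university i contributes w_i if α_i > 1, else 0.
α_i > 1 for i ∈ {1, 2}; NE contributions (19, 11, 0), G = 30.
u_3 = (16 − 0) + 0.8·30 = 40.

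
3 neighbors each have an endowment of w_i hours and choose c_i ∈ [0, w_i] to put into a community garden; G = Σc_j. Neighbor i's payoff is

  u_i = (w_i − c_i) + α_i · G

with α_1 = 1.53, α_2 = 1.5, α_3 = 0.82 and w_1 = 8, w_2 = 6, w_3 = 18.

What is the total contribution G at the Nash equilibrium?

∂u_i/∂c_i = α_i − 1, so neighbor i contributes w_i if α_i > 1, else 0.
α_i > 1 for i ∈ {1, 2}; NE contributions (8, 6, 0), G = 14.

14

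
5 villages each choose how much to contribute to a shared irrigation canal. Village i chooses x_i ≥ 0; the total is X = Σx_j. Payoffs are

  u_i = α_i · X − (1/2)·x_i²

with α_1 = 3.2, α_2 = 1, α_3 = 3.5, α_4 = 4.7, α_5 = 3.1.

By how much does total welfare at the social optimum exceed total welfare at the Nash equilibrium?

387.97

Village i's FOC: ∂u_i/∂x_i = α_i − x_i = 0, so x_i* = α_i.
NE contributions = (3.2, 1, 3.5, 4.7, 3.1); X = 15.5.
W^NE = (Σα)·X − ½Σα_i² = 15.5² − ½·55.19 = 212.655.
Planner sets x_i = Σα_j = 15.5 for every i, so X^SO = 5·15.5 = 77.5.
W^SO = (Σα)·X^SO − ½·5·(Σα)² = (5/2)·15.5² = 600.625.
Deadweight loss = W^SO − W^NE = 387.97.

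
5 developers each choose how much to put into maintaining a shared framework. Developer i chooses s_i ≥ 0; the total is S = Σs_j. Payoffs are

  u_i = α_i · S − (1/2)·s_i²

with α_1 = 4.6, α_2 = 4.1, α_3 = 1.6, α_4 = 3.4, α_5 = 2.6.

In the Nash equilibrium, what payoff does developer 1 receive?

Developer i's FOC: ∂u_i/∂s_i = α_i − s_i = 0, so s_i* = α_i.
NE contributions = (4.6, 4.1, 1.6, 3.4, 2.6); S = 16.3.
u_1 = α_1·S − ½·(s_1)² = 4.6·16.3 − ½·4.6² = 64.4.

64.4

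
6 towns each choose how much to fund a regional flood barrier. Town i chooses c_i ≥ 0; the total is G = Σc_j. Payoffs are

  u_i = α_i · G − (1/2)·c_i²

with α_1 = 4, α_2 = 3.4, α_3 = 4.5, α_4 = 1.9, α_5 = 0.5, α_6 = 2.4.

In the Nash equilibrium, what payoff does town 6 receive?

Town i's FOC: ∂u_i/∂c_i = α_i − c_i = 0, so c_i* = α_i.
NE contributions = (4, 3.4, 4.5, 1.9, 0.5, 2.4); G = 16.7.
u_6 = α_6·G − ½·(c_6)² = 2.4·16.7 − ½·2.4² = 37.2.

37.2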